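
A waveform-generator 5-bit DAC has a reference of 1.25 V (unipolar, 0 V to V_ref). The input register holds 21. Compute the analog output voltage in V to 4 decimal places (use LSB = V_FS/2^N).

LSB = 1.25 V / 2^5 = 39.062 mV.
V_out = 0 + 21 × 0.0390625 V = 0.820312 V.

0.8203 V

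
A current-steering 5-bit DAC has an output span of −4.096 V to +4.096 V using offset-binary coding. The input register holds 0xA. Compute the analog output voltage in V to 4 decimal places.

LSB = 8.192 V / 2^5 = 256.000 mV.
Code 0xA = 10 decimal.
V_out = (−4.096) + 10 × 0.256 V = -1.536 V.

-1.5360 V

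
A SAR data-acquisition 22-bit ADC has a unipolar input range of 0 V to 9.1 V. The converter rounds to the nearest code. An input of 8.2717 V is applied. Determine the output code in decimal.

LSB = 9.1 V / 4194304 = 2.17 µV.
(V_in − V_low)/LSB = (8.2717 − 0) / 2.16961e-06 = 3812530.153.
So the output code is 3812530.

code 3812530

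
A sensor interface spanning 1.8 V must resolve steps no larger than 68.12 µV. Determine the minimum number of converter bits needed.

15 bits

Number of steps required ≥ 1.8 V / 68.12 µV = 26423.96.
Need 2^N ≥ 26423.96; 2^14 = 16384, 2^15 = 32768.
Minimum N = 15.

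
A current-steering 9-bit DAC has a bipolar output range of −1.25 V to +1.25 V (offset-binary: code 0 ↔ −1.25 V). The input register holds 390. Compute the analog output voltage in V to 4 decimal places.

0.6543 V

LSB = 2.5 V / 2^9 = 4.883 mV.
V_out = (−1.25) + 390 × 0.00488281 V = 0.654297 V.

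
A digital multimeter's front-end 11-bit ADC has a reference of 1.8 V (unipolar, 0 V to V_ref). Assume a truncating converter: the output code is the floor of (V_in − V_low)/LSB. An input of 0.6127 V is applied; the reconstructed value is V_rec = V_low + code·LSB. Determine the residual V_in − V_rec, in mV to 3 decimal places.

Step size: 1.8 V ÷ 2^11 = 0.879 mV.
(V_in − V_low)/LSB = (0.6127 − 0)/0.000878906 = 697.1164 → code 697 (floor).
Code 697 maps back to 0 + 697×0.000878906 V = 0.61259766 V.
V_in − V_rec = 0.000102344 V = 0.102 mV.

0.102 mV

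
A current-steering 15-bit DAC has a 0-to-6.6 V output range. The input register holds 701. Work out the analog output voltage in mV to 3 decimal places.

141.193 mV

LSB = 6.6 V / 2^15 = 201.42 µV.
V_out = 0 + 701 × 0.000201416 V = 0.141193 V.
= 141.193 mV.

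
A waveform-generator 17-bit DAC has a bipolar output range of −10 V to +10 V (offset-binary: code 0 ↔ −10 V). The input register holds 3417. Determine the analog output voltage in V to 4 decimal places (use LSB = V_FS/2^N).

-9.4786 V

LSB = 20 V / 2^17 = 152.59 µV.
V_out = (−10) + 3417 × 0.000152588 V = -9.47861 V.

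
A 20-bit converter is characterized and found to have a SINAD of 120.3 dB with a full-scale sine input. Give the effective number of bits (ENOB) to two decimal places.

19.69 bits

ENOB = (SINAD − 1.76) / 6.02 = (120.3 − 1.76)/6.02 = 19.691.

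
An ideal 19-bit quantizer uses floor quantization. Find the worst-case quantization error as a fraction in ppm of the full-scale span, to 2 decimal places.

Truncating → worst-case error = 1 LSB = V_FS/2^19, so 1e+06/524288 = 1.90735 ppm of full scale.

1.91 ppm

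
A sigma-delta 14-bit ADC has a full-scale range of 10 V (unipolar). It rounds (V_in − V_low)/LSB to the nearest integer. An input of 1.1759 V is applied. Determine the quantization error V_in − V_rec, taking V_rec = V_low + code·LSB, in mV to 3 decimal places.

-0.247 mV

Step size: 10 V ÷ 2^14 = 0.610 mV.
(1.1759 − 0)/0.000610352 = 1926.5946; round gives code 1927.
V_rec = 0 + 1927·0.000610352 = 1.1761475 V.
Difference: -0.000247461 V → -0.247 mV.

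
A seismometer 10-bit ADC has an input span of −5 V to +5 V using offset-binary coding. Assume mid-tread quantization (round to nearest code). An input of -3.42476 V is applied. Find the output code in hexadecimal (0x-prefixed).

code 0xA1 (decimal 161)

Full-scale span = 10 V; LSB = 10/2^10 = 9.766 mV.
(-3.42476 − (−5)) / 0.00976562 = 161.305 LSBs.
Round → code 161.
In hexadecimal (0x-prefixed): 0xA1.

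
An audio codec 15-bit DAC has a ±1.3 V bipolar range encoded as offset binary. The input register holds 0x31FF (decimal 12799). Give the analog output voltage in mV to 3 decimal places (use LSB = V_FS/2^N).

LSB = 2.6 V / 2^15 = 79.35 µV.
Code 0x31FF = 12799 decimal.
V_out = (−1.3) + 12799 × 7.93457e-05 V = -0.284454 V.
= -284.454 mV.

-284.454 mV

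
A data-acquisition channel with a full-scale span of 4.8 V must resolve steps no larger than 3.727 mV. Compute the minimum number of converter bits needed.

Number of steps required ≥ 4.8 V / 3.727 mV = 1287.90.
Need 2^N ≥ 1287.90; 2^10 = 1024, 2^11 = 2048.
Minimum N = 11.

11 bits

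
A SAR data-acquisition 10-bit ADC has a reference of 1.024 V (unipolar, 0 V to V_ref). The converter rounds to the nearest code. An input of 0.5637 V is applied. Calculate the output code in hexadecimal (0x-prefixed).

code 0x234 (decimal 564)

Full-scale span = 1.024 V; LSB = 1.024/2^10 = 1.000 mV.
(V_in − V_low)/LSB = (0.5637 − 0) / 0.001 = 563.700.
Round → code 564.
In hexadecimal (0x-prefixed): 0x234.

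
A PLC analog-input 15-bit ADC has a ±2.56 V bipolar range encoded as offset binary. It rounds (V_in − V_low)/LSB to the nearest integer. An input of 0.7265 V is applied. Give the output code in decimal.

LSB = 5.12 V / 32768 = 156.25 µV.
(0.7265 − (−2.56)) / 0.00015625 = 21033.600 LSBs.
Round → code 21034.

code 21034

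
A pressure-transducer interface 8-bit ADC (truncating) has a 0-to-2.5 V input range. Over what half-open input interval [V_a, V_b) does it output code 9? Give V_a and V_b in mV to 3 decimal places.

LSB = 2.5/2^8 = 9.766 mV.
V_a = V_low + 9·LSB = 0.0878906 V; V_b = V_low + 10·LSB = 0.0976562 V.

[87.891 mV, 97.656 mV)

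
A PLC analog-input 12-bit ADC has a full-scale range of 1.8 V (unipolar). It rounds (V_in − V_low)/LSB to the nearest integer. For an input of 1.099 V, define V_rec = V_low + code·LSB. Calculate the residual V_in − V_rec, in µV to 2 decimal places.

LSB = 1.8/2^12 = 439.45 µV.
Scaled input = 2500.8356 LSBs, so code = 2501.
V_rec = 0 + 2501·0.000439453 = 1.0990723 V.
Error = 1.099 − 1.0990723 = -7.22656e-05 V = -72.27 µV.

-72.27 µV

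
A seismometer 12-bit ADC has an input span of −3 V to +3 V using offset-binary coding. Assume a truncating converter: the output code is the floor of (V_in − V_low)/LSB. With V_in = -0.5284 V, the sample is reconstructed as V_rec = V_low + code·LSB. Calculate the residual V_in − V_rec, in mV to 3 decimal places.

0.409 mV

Step size: 6 V ÷ 2^12 = 1.465 mV.
(V_in − V_low)/LSB = (-0.5284 − (−3))/0.00146484 = 1687.2789 → code 1687 (floor).
Code 1687 maps back to (−3) + 1687×0.00146484 V = -0.52880859 V.
Difference: 0.000408594 V → 0.409 mV.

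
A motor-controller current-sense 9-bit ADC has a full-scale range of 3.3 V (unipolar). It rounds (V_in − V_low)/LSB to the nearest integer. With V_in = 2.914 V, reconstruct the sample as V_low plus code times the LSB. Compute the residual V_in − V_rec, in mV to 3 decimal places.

Step size: 3.3 V ÷ 2^9 = 6.445 mV.
(2.914 − 0)/0.00644531 = 452.1115; round gives code 452.
V_rec = 0 + 452·0.00644531 = 2.9132812 V.
Difference: 0.00071875 V → 0.719 mV.

0.719 mV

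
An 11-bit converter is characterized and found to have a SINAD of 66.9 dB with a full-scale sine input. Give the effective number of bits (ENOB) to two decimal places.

10.82 bits

ENOB = (SINAD − 1.76) / 6.02 = (66.9 − 1.76)/6.02 = 10.821.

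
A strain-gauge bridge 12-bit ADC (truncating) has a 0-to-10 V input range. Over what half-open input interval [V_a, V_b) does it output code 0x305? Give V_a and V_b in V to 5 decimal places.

[1.88721 V, 1.88965 V)

LSB = 10/2^12 = 2.441 mV.
Code 0x305 = 773 decimal.
V_a = V_low + 773·LSB = 1.88721 V; V_b = V_low + 774·LSB = 1.88965 V.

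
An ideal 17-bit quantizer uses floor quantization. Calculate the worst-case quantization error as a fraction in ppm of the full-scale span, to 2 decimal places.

7.63 ppm

Truncating → worst-case error = 1 LSB = V_FS/2^17, so 1e+06/131072 = 7.62939 ppm of full scale.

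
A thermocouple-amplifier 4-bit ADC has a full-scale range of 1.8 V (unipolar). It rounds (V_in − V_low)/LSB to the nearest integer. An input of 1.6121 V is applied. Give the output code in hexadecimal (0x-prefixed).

With 16 levels over 1.8 V, one step is 112.500 mV.
Input sits at 14.330 steps above V_low.
So the output code is 14.
In hexadecimal (0x-prefixed): 0xE.

code 0xE (decimal 14)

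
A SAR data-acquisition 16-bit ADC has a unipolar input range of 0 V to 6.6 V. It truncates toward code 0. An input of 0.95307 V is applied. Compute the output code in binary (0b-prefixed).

code 0b10010011110111 (decimal 9463)

LSB = 6.6 V / 65536 = 100.71 µV.
Input sits at 9463.696 steps above V_low.
Floor → code 9463.
In binary (0b-prefixed): 0b10010011110111.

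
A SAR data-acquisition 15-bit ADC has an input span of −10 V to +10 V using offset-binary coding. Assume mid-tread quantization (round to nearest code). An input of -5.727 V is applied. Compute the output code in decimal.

LSB = 20 V / 32768 = 0.610 mV.
Input sits at 7000.883 steps above V_low.
Round → code 7001.

code 7001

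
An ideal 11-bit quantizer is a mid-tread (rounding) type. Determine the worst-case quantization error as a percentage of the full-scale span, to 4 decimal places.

Rounding → worst-case error = ½ LSB = V_FS/2^12, so 100/4096 = 0.0244141 % of full scale.

0.0244 %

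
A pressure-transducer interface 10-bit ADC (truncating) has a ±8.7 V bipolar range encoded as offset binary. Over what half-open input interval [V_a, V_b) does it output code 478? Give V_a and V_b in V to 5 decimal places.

LSB = 17.4/2^10 = 16.992 mV.
V_a = V_low + 478·LSB = -0.577734 V; V_b = V_low + 479·LSB = -0.560742 V.

[-0.57773 V, -0.56074 V)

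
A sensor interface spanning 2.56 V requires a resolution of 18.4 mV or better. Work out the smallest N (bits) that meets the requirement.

8 bits

Number of steps required ≥ 2.56 V / 18.4 mV = 139.13.
Need 2^N ≥ 139.13; 2^7 = 128, 2^8 = 256.
Minimum N = 8.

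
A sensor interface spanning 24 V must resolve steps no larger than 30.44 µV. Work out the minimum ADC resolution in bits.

Number of steps required ≥ 24 V / 30.44 µV = 788436.27.
Need 2^N ≥ 788436.27; 2^19 = 524288, 2^20 = 1048576.
Minimum N = 20.

20 bits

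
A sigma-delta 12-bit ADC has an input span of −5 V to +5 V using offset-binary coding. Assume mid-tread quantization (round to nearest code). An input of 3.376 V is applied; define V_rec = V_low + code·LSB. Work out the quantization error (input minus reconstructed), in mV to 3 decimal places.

Step size: 10 V ÷ 2^12 = 2.441 mV.
Scaled input = 3430.8096 LSBs, so code = 3431.
Reconstructed: 3.3764648 V.
Difference: -0.000464844 V → -0.465 mV.

-0.465 mV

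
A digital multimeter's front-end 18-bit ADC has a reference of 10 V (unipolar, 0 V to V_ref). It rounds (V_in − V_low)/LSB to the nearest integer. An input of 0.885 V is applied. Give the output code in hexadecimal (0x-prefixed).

Full-scale span = 10 V; LSB = 10/2^18 = 38.15 µV.
Input sits at 23199.744 steps above V_low.
Round → code 23200.
In hexadecimal (0x-prefixed): 0x5AA0.

code 0x5AA0 (decimal 23200)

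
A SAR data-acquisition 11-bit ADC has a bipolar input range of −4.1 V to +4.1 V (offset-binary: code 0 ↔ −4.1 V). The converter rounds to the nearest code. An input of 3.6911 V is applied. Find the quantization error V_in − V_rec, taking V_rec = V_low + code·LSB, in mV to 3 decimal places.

One LSB is 8.2 V / 2048 = 4.004 mV.
(3.6911 − (−4.1))/0.00400391 = 1945.8747; round gives code 1946.
Reconstructed: 3.6916016 V.
V_in − V_rec = -0.000501562 V = -0.502 mV.

-0.502 mV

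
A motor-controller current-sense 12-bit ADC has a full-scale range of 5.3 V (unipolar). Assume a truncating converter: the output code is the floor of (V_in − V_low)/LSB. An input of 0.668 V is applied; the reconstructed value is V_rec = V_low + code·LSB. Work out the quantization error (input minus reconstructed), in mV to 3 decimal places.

0.324 mV

LSB = 5.3/2^12 = 1.294 mV.
(0.668 − 0)/0.00129395 = 516.2506; ⌊·⌋ gives code 516.
V_rec = 0 + 516·0.00129395 = 0.66767578 V.
Error = 0.668 − 0.66767578 = 0.000324219 V = 0.324 mV.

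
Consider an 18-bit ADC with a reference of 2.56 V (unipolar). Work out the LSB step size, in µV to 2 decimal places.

Full-scale span = 2.56 V.
LSB = 2.56 / 2^18 = 2.56 / 262144 = 9.76563e-06 V = 9.77 µV.

9.77 µV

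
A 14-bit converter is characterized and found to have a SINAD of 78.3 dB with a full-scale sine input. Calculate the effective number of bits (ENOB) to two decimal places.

ENOB = (SINAD − 1.76) / 6.02 = (78.3 − 1.76)/6.02 = 12.714.

12.71 bits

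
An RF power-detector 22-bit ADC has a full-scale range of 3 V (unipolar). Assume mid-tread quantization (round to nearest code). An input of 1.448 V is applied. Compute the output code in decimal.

code 2024451

With 4194304 levels over 3 V, one step is 0.72 µV.
(1.448 − 0) / 7.15256e-07 = 2024450.731 LSBs.
Round → code 2024451.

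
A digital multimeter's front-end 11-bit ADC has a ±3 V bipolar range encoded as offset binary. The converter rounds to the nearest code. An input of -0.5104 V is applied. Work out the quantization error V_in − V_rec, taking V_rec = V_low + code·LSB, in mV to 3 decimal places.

-0.634 mV

LSB = 6/2^11 = 2.930 mV.
Scaled input = 849.7835 LSBs, so code = 850.
V_rec = (−3) + 850·0.00292969 = -0.50976562 V.
Error = -0.5104 − (−0.50976562) = -0.000634375 V = -0.634 mV.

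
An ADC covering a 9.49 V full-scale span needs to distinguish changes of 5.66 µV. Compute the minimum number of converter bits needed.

21 bits

Number of steps required ≥ 9.49 V / 5.66 µV = 1676678.45.
Need 2^N ≥ 1676678.45; 2^20 = 1048576, 2^21 = 2097152.
Minimum N = 21.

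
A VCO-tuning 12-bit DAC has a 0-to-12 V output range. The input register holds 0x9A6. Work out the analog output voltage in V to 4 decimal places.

LSB = 12 V / 2^12 = 2.930 mV.
Code 0x9A6 = 2470 decimal.
V_out = 0 + 2470 × 0.00292969 V = 7.23633 V.

7.2363 V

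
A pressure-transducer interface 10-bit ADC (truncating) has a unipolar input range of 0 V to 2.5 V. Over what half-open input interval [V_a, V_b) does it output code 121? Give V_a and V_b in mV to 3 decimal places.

LSB = 2.5/2^10 = 2.441 mV.
V_a = V_low + 121·LSB = 0.29541 V; V_b = V_low + 122·LSB = 0.297852 V.

[295.410 mV, 297.852 mV)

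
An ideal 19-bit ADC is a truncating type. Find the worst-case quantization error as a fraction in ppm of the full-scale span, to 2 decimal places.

1.91 ppm

Truncating → worst-case error = 1 LSB = V_FS/2^19, so 1e+06/524288 = 1.90735 ppm of full scale.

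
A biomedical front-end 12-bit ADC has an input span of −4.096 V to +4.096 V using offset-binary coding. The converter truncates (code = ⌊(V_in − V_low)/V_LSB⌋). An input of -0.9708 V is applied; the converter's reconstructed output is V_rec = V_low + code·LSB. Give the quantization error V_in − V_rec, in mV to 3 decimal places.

1.200 mV

LSB = 8.192/2^12 = 2.000 mV.
Scaled input = 1562.6000 LSBs, so code = 1562.
V_rec = (−4.096) + 1562·0.002 = -0.972 V.
Error = -0.9708 − (−0.972) = 0.0012 V = 1.200 mV.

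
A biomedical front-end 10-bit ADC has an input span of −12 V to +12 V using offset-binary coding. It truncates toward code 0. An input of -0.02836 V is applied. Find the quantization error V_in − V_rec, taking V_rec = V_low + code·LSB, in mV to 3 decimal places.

18.515 mV

One LSB is 24 V / 1024 = 23.438 mV.
Scaled input = 510.7900 LSBs, so code = 510.
V_rec = (−12) + 510·0.0234375 = -0.046875 V.
Error = -0.02836 − (−0.046875) = 0.018515 V = 18.515 mV.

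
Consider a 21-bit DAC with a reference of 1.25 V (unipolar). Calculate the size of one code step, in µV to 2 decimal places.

Full-scale span = 1.25 V.
LSB = 1.25 / 2^21 = 1.25 / 2097152 = 5.96046e-07 V = 0.60 µV.

0.60 µV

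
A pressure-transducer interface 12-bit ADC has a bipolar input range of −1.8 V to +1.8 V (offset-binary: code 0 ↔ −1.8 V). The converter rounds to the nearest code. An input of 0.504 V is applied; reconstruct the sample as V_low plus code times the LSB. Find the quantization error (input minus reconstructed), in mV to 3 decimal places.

Step size: 3.6 V ÷ 2^12 = 0.879 mV.
(0.504 − (−1.8))/0.000878906 = 2621.4400; round gives code 2621.
V_rec = (−1.8) + 2621·0.000878906 = 0.50361328 V.
V_in − V_rec = 0.000386719 V = 0.387 mV.

0.387 mV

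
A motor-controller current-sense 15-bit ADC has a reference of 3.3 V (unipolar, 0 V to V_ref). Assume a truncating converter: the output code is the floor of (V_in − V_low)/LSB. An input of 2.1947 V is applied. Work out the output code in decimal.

LSB = 3.3 V / 32768 = 100.71 µV.
(V_in − V_low)/LSB = (2.1947 − 0) / 0.000100708 = 21792.706.
So the output code is 21792.

code 21792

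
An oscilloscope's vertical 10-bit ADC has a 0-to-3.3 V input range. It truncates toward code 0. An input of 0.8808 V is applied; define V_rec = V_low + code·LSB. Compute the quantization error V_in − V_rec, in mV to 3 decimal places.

LSB = 3.3/2^10 = 3.223 mV.
Scaled input = 273.3149 LSBs, so code = 273.
V_rec = 0 + 273·0.00322266 = 0.87978516 V.
Difference: 0.00101484 V → 1.015 mV.

1.015 mV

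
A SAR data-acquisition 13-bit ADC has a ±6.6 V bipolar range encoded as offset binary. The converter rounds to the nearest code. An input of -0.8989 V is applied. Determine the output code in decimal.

code 3538

Full-scale span = 13.2 V; LSB = 13.2/2^13 = 1.611 mV.
(V_in − V_low)/LSB = (-0.8989 − (−6.6)) / 0.00161133 = 3538.137.
round(3538.137) = 3538.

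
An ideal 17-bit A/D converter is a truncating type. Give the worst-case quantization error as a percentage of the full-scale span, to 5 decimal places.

Truncating → worst-case error = 1 LSB = V_FS/2^17, so 100/131072 = 0.000762939 % of full scale.

0.00076 %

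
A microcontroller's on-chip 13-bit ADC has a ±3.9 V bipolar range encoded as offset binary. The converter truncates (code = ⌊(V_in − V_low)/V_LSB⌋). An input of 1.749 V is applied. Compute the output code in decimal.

code 5932

Full-scale span = 7.8 V; LSB = 7.8/2^13 = 0.952 mV.
(1.749 − (−3.9)) / 0.000952148 = 5932.898 LSBs.
⌊·⌋(5932.898) = 5932.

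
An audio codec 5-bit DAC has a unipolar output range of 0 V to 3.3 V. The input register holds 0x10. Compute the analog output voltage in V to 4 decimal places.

1.6500 V

LSB = 3.3 V / 2^5 = 103.125 mV.
Code 0x10 = 16 decimal.
V_out = 0 + 16 × 0.103125 V = 1.65 V.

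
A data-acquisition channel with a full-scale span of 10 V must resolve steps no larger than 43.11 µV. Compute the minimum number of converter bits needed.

18 bits

Number of steps required ≥ 10 V / 43.11 µV = 231964.74.
Need 2^N ≥ 231964.74; 2^17 = 131072, 2^18 = 262144.
Minimum N = 18.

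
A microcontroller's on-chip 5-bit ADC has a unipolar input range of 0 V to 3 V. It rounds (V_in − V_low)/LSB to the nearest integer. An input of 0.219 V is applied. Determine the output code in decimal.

code 2

LSB = 3 V / 32 = 93.750 mV.
(0.219 − 0) / 0.09375 = 2.336 LSBs.
round(2.336) = 2.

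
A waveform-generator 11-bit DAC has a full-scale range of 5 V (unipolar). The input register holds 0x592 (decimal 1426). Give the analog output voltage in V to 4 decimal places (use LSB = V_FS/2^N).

LSB = 5 V / 2^11 = 2.441 mV.
Code 0x592 = 1426 decimal.
V_out = 0 + 1426 × 0.00244141 V = 3.48145 V.

3.4814 V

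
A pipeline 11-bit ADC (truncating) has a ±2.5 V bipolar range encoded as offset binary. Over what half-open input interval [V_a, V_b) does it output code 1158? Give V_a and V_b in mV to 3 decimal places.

[327.148 mV, 329.590 mV)

LSB = 5/2^11 = 2.441 mV.
V_a = V_low + 1158·LSB = 0.327148 V; V_b = V_low + 1159·LSB = 0.32959 V.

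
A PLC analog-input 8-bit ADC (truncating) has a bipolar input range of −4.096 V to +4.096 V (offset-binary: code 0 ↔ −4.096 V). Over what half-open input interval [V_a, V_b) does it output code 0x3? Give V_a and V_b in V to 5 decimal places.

LSB = 8.192/2^8 = 32.000 mV.
Code 0x3 = 3 decimal.
V_a = V_low + 3·LSB = -4 V; V_b = V_low + 4·LSB = -3.968 V.

[-4.00000 V, -3.96800 V)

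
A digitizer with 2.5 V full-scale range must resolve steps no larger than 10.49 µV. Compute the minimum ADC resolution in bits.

18 bits

Number of steps required ≥ 2.5 V / 10.49 µV = 238322.21.
Need 2^N ≥ 238322.21; 2^17 = 131072, 2^18 = 262144.
Minimum N = 18.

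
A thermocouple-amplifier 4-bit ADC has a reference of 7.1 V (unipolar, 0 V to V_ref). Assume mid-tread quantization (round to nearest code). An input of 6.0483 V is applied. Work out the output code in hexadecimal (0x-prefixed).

Full-scale span = 7.1 V; LSB = 7.1/2^4 = 443.750 mV.
(6.0483 − 0) / 0.44375 = 13.630 LSBs.
Round → code 14.
In hexadecimal (0x-prefixed): 0xE.

code 0xE (decimal 14)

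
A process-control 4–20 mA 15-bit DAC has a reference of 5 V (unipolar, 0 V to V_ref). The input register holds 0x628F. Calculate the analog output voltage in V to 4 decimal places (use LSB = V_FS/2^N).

3.8499 V

LSB = 5 V / 2^15 = 152.59 µV.
Code 0x628F = 25231 decimal.
V_out = 0 + 25231 × 0.000152588 V = 3.84995 V.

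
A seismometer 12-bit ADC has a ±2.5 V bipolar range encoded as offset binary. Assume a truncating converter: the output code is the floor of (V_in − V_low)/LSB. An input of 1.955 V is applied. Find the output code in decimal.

code 3649

With 4096 levels over 5 V, one step is 1.221 mV.
(1.955 − (−2.5)) / 0.0012207 = 3649.536 LSBs.
⌊·⌋(3649.536) = 3649.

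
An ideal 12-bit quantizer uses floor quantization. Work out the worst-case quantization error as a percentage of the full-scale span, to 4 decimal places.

0.0244 %

Truncating → worst-case error = 1 LSB = V_FS/2^12, so 100/4096 = 0.0244141 % of full scale.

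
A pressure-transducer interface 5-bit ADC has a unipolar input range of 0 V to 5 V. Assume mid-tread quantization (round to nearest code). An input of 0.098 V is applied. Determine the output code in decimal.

code 1

Full-scale span = 5 V; LSB = 5/2^5 = 156.250 mV.
(0.098 − 0) / 0.15625 = 0.627 LSBs.
So the output code is 1.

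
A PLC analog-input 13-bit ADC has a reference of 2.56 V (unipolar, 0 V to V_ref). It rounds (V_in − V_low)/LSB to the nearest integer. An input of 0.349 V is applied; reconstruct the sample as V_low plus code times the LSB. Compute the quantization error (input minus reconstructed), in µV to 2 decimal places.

LSB = 2.56/2^13 = 312.50 µV.
(V_in − V_low)/LSB = (0.349 − 0)/0.0003125 = 1116.8000 → code 1117 (round).
V_rec = 0 + 1117·0.0003125 = 0.3490625 V.
Error = 0.349 − 0.3490625 = -6.25e-05 V = -62.50 µV.

-62.50 µV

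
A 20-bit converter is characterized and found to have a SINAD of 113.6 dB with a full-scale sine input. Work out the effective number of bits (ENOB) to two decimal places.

18.58 bits

ENOB = (SINAD − 1.76) / 6.02 = (113.6 − 1.76)/6.02 = 18.578.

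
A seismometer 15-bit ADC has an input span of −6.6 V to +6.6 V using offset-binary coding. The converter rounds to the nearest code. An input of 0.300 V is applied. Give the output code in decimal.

Full-scale span = 13.2 V; LSB = 13.2/2^15 = 402.83 µV.
(0.300 − (−6.6)) / 0.000402832 = 17128.727 LSBs.
round(17128.727) = 17129.

code 17129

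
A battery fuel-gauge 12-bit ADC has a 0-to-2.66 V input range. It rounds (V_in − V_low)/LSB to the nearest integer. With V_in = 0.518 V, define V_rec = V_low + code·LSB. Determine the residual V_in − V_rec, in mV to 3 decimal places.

-0.232 mV

Step size: 2.66 V ÷ 2^12 = 0.649 mV.
Scaled input = 797.6421 LSBs, so code = 798.
Reconstructed: 0.51823242 V.
Difference: -0.000232422 V → -0.232 mV.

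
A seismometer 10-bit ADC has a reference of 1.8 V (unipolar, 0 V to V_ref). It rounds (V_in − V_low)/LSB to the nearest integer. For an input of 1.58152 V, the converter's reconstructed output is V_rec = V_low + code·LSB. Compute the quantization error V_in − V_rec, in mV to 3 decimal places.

-0.511 mV

LSB = 1.8/2^10 = 1.758 mV.
(1.58152 − 0)/0.00175781 = 899.7092; round gives code 900.
Code 900 maps back to 0 + 900×0.00175781 V = 1.5820312 V.
V_in − V_rec = -0.00051125 V = -0.511 mV.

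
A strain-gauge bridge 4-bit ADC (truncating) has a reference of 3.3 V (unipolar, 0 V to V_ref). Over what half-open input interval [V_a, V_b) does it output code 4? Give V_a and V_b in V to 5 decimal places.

[0.82500 V, 1.03125 V)

LSB = 3.3/2^4 = 206.250 mV.
V_a = V_low + 4·LSB = 0.825 V; V_b = V_low + 5·LSB = 1.03125 V.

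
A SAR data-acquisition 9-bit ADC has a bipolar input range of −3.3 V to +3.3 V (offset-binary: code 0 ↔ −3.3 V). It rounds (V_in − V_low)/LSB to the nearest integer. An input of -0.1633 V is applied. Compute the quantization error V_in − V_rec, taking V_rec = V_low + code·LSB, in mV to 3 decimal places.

One LSB is 6.6 V / 512 = 12.891 mV.
(-0.1633 − (−3.3))/0.0128906 = 243.3319; round gives code 243.
Reconstructed: -0.16757812 V.
Difference: 0.00427812 V → 4.278 mV.

4.278 mV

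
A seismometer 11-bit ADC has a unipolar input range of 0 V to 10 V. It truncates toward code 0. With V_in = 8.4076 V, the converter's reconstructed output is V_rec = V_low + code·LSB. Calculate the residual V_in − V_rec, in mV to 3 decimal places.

LSB = 10/2^11 = 4.883 mV.
Scaled input = 1721.8765 LSBs, so code = 1721.
Code 1721 maps back to 0 + 1721×0.00488281 V = 8.4033203 V.
Error = 8.4076 − 8.4033203 = 0.00427969 V = 4.280 mV.

4.280 mV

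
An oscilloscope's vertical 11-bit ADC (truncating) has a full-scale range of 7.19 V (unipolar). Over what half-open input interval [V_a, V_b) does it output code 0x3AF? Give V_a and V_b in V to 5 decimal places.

[3.31063 V, 3.31414 V)

LSB = 7.19/2^11 = 3.511 mV.
Code 0x3AF = 943 decimal.
V_a = V_low + 943·LSB = 3.31063 V; V_b = V_low + 944·LSB = 3.31414 V.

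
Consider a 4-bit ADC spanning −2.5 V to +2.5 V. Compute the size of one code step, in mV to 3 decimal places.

312.500 mV

Full-scale span = 5 V.
LSB = 5 / 2^4 = 5 / 16 = 0.3125 V = 312.500 mV.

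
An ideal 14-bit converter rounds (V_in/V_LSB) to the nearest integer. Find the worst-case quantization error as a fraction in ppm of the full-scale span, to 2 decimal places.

30.52 ppm

Rounding → worst-case error = ½ LSB = V_FS/2^15, so 1e+06/32768 = 30.5176 ppm of full scale.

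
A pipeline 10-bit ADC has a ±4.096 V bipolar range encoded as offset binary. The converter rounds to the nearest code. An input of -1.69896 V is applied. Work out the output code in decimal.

code 300

Full-scale span = 8.192 V; LSB = 8.192/2^10 = 8.000 mV.
(-1.69896 − (−4.096)) / 0.008 = 299.630 LSBs.
Round → code 300.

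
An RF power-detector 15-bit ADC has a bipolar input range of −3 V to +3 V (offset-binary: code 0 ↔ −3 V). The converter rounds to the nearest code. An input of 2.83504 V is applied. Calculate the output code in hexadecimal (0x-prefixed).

LSB = 6 V / 32768 = 183.11 µV.
Input sits at 31867.098 steps above V_low.
So the output code is 31867.
In hexadecimal (0x-prefixed): 0x7C7B.

code 0x7C7B (decimal 31867)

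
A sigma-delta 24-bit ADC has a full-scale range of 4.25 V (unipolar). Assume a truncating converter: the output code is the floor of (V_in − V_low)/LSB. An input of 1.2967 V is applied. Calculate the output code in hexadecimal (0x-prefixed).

LSB = 4.25 V / 16777216 = 0.25 µV.
(1.2967 − 0) / 2.5332e-07 = 5118827.291 LSBs.
So the output code is 5118827.
In hexadecimal (0x-prefixed): 0x4E1B6B.

code 0x4E1B6B (decimal 5118827)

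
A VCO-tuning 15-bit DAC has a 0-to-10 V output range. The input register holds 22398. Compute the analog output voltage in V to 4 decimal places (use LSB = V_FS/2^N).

LSB = 10 V / 2^15 = 305.18 µV.
V_out = 0 + 22398 × 0.000305176 V = 6.83533 V.

6.8353 V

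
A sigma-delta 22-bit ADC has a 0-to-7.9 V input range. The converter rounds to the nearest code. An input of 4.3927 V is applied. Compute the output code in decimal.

LSB = 7.9 V / 4194304 = 1.88 µV.
Input sits at 2332192.301 steps above V_low.
So the output code is 2332192.

code 2332192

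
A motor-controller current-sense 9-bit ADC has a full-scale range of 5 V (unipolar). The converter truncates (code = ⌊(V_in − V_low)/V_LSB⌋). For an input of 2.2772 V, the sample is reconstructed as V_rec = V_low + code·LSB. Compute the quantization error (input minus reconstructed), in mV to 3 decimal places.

1.809 mV

LSB = 5/2^9 = 9.766 mV.
(2.2772 − 0)/0.00976562 = 233.1853; ⌊·⌋ gives code 233.
Code 233 maps back to 0 + 233×0.00976562 V = 2.2753906 V.
V_in − V_rec = 0.00180938 V = 1.809 mV.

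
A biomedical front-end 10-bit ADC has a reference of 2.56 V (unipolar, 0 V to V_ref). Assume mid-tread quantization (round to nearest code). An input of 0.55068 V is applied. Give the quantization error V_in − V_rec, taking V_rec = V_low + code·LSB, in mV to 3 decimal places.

0.680 mV

LSB = 2.56/2^10 = 2.500 mV.
(V_in − V_low)/LSB = (0.55068 − 0)/0.0025 = 220.2720 → code 220 (round).
Code 220 maps back to 0 + 220×0.0025 V = 0.55 V.
Difference: 0.00068 V → 0.680 mV.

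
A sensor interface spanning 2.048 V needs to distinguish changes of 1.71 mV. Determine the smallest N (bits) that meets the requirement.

11 bits

Number of steps required ≥ 2.048 V / 1.71 mV = 1197.66.
Need 2^N ≥ 1197.66; 2^10 = 1024, 2^11 = 2048.
Minimum N = 11.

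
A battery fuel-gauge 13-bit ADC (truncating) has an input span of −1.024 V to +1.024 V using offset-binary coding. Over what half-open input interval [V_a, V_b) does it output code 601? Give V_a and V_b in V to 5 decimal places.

LSB = 2.048/2^13 = 250.00 µV.
V_a = V_low + 601·LSB = -0.87375 V; V_b = V_low + 602·LSB = -0.8735 V.

[-0.87375 V, -0.87350 V)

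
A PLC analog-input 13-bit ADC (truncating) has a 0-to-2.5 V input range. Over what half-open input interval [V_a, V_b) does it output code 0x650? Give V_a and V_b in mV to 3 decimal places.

[493.164 mV, 493.469 mV)

LSB = 2.5/2^13 = 305.18 µV.
Code 0x650 = 1616 decimal.
V_a = V_low + 1616·LSB = 0.493164 V; V_b = V_low + 1617·LSB = 0.493469 V.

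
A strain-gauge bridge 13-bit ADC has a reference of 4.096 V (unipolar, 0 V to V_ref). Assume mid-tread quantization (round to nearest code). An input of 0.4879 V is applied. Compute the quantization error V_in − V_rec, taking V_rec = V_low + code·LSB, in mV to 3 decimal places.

Step size: 4.096 V ÷ 2^13 = 0.500 mV.
(0.4879 − 0)/0.0005 = 975.8000; round gives code 976.
V_rec = 0 + 976·0.0005 = 0.488 V.
Error = 0.4879 − 0.488 = -0.0001 V = -0.100 mV.

-0.100 mV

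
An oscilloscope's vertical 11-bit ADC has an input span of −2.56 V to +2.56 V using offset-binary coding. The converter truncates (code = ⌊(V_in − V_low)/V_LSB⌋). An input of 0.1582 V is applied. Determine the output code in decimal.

code 1087

Full-scale span = 5.12 V; LSB = 5.12/2^11 = 2.500 mV.
Input sits at 1087.280 steps above V_low.
⌊·⌋(1087.280) = 1087.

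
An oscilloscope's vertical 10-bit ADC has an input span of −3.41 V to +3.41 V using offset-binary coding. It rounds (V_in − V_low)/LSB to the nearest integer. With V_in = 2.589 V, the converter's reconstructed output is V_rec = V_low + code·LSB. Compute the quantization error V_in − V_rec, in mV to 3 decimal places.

-1.801 mV

Step size: 6.82 V ÷ 2^10 = 6.660 mV.
(2.589 − (−3.41))/0.00666016 = 900.7296; round gives code 901.
Code 901 maps back to (−3.41) + 901×0.00666016 V = 2.5908008 V.
Difference: -0.00180078 V → -1.801 mV.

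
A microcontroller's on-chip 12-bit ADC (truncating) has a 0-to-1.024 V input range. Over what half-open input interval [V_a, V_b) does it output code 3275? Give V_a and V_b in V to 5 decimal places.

[0.81875 V, 0.81900 V)

LSB = 1.024/2^12 = 250.00 µV.
V_a = V_low + 3275·LSB = 0.81875 V; V_b = V_low + 3276·LSB = 0.819 V.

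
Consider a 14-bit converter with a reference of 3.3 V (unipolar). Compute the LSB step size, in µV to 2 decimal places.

Full-scale span = 3.3 V.
LSB = 3.3 / 2^14 = 3.3 / 16384 = 0.000201416 V = 201.42 µV.

201.42 µV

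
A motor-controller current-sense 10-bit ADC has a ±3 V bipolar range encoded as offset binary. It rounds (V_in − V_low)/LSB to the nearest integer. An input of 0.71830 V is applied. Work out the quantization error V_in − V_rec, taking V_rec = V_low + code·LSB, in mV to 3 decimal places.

-2.403 mV

One LSB is 6 V / 1024 = 5.859 mV.
(V_in − V_low)/LSB = (0.71830 − (−3))/0.00585938 = 634.5899 → code 635 (round).
V_rec = (−3) + 635·0.00585938 = 0.72070312 V.
Difference: -0.00240312 V → -2.403 mV.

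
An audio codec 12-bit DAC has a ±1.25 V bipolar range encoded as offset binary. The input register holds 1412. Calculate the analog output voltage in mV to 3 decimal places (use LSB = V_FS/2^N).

LSB = 2.5 V / 2^12 = 0.610 mV.
V_out = (−1.25) + 1412 × 0.000610352 V = -0.388184 V.
= -388.184 mV.

-388.184 mV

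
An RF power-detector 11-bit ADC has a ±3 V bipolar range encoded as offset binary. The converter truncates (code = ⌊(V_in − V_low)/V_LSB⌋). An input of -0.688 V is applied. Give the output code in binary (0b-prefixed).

With 2048 levels over 6 V, one step is 2.930 mV.
(V_in − V_low)/LSB = (-0.688 − (−3)) / 0.00292969 = 789.163.
So the output code is 789.
In binary (0b-prefixed): 0b1100010101.

code 0b1100010101 (decimal 789)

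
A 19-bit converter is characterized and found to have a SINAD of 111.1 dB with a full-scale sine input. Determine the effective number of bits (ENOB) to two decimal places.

18.16 bits

ENOB = (SINAD − 1.76) / 6.02 = (111.1 − 1.76)/6.02 = 18.163.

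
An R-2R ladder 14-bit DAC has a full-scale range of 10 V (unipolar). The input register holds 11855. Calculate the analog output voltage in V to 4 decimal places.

LSB = 10 V / 2^14 = 0.610 mV.
V_out = 0 + 11855 × 0.000610352 V = 7.23572 V.

7.2357 V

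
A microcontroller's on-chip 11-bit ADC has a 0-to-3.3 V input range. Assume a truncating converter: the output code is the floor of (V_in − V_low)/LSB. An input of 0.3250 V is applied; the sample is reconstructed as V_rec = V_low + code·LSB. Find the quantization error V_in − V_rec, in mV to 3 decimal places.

One LSB is 3.3 V / 2048 = 1.611 mV.
Scaled input = 201.6970 LSBs, so code = 201.
V_rec = 0 + 201·0.00161133 = 0.32387695 V.
Error = 0.3250 − 0.32387695 = 0.00112305 V = 1.123 mV.

1.123 mV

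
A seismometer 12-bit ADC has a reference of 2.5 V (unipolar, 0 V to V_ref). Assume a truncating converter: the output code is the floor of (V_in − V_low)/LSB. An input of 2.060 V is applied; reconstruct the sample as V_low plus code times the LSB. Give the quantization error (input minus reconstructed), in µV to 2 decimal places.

63.48 µV

Step size: 2.5 V ÷ 2^12 = 0.610 mV.
(V_in − V_low)/LSB = (2.060 − 0)/0.000610352 = 3375.1040 → code 3375 (floor).
Reconstructed: 2.0599365 V.
V_in − V_rec = 6.34766e-05 V = 63.48 µV.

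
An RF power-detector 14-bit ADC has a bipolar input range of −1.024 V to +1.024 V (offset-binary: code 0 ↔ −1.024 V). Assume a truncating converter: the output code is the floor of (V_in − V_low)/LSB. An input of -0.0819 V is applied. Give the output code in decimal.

code 7536

With 16384 levels over 2.048 V, one step is 125.00 µV.
(V_in − V_low)/LSB = (-0.0819 − (−1.024)) / 0.000125 = 7536.800.
⌊·⌋(7536.800) = 7536.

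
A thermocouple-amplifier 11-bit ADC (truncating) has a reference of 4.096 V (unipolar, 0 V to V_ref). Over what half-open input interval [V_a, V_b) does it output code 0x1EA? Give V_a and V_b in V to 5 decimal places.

LSB = 4.096/2^11 = 2.000 mV.
Code 0x1EA = 490 decimal.
V_a = V_low + 490·LSB = 0.98 V; V_b = V_low + 491·LSB = 0.982 V.

[0.98000 V, 0.98200 V)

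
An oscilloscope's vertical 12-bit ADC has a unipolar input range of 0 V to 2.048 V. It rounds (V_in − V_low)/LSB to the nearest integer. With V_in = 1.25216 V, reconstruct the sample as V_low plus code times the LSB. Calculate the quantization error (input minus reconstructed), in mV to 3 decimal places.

One LSB is 2.048 V / 4096 = 0.500 mV.
(1.25216 − 0)/0.0005 = 2504.3200; round gives code 2504.
Reconstructed: 1.252 V.
V_in − V_rec = 0.00016 V = 0.160 mV.

0.160 mV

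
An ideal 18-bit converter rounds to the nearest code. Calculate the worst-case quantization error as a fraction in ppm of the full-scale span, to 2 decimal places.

Rounding → worst-case error = ½ LSB = V_FS/2^19, so 1e+06/524288 = 1.90735 ppm of full scale.

1.91 ppm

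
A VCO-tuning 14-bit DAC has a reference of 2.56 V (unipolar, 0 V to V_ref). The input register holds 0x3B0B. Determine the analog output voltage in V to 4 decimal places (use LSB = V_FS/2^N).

2.3617 V

LSB = 2.56 V / 2^14 = 156.25 µV.
Code 0x3B0B = 15115 decimal.
V_out = 0 + 15115 × 0.00015625 V = 2.36172 V.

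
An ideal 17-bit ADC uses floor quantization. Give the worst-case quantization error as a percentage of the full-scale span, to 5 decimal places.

Truncating → worst-case error = 1 LSB = V_FS/2^17, so 100/131072 = 0.000762939 % of full scale.

0.00076 %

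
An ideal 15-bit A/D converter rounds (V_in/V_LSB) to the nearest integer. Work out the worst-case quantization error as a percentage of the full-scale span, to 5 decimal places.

Rounding → worst-case error = ½ LSB = V_FS/2^16, so 100/65536 = 0.00152588 % of full scale.

0.00153 %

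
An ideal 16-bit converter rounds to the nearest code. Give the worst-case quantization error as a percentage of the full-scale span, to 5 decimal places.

Rounding → worst-case error = ½ LSB = V_FS/2^17, so 100/131072 = 0.000762939 % of full scale.

0.00076 %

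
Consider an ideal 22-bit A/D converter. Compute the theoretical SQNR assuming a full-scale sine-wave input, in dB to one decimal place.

SNR ≈ 6.02·N + 1.76 dB = 6.02·22 + 1.76 = 134.20 dB.

134.2 dB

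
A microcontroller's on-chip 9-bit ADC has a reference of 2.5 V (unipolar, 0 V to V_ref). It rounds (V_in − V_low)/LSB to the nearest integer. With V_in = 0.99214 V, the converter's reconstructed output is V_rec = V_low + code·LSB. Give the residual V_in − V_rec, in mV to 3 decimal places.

Step size: 2.5 V ÷ 2^9 = 4.883 mV.
(V_in − V_low)/LSB = (0.99214 − 0)/0.00488281 = 203.1903 → code 203 (round).
Reconstructed: 0.99121094 V.
Difference: 0.000929062 V → 0.929 mV.

0.929 mV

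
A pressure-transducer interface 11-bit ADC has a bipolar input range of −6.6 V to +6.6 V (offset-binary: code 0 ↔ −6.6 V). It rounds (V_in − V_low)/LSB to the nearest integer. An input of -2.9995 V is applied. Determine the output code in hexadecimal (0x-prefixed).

With 2048 levels over 13.2 V, one step is 6.445 mV.
(V_in − V_low)/LSB = (-2.9995 − (−6.6)) / 0.00644531 = 558.623.
round(558.623) = 559.
In hexadecimal (0x-prefixed): 0x22F.

code 0x22F (decimal 559)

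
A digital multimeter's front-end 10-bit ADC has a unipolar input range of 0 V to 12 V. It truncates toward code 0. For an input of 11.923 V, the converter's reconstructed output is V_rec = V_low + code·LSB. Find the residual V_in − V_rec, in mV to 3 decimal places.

LSB = 12/2^10 = 11.719 mV.
Scaled input = 1017.4293 LSBs, so code = 1017.
Code 1017 maps back to 0 + 1017×0.0117188 V = 11.917969 V.
Error = 11.923 − 11.917969 = 0.00503125 V = 5.031 mV.

5.031 mV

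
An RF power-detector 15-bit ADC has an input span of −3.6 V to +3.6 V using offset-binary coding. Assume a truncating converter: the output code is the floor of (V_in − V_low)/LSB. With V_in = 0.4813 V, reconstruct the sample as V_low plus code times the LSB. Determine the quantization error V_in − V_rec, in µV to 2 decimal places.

One LSB is 7.2 V / 32768 = 219.73 µV.
Scaled input = 18574.4498 LSBs, so code = 18574.
V_rec = (−3.6) + 18574·0.000219727 = 0.48120117 V.
V_in − V_rec = 9.88281e-05 V = 98.83 µV.

98.83 µV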